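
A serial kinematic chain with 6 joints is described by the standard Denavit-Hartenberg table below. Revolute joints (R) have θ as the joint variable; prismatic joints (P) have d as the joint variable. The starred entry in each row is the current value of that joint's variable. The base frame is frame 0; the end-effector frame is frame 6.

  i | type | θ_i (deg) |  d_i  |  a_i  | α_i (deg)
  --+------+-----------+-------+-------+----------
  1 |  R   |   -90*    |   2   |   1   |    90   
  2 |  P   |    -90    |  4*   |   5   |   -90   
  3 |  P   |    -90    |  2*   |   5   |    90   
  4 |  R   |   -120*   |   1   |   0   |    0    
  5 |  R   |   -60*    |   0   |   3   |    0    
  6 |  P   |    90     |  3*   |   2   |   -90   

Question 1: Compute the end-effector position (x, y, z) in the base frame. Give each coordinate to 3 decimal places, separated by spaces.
after link 1: o_1 = (0.0000, -1.0000, 2.0000)
after link 2: o_2 = (-4.0000, -1.0000, -3.0000)
after link 3: o_3 = (-9.0000, -3.0000, -3.0000)
after link 4: o_4 = (-9.0000, -3.0000, -2.0000)
after link 5: o_5 = (-6.0000, -3.0000, -2.0000)
after link 6: o_6 = (-6.0000, -1.0000, 1.0000)

-6.000 -1.000 1.000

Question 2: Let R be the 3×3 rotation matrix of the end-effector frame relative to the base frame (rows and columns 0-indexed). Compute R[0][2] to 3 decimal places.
End-effector z-axis (col 2 of R) = (-1.0000,-0.0000,0.0000)
R[0][2] = -1.0000

-1.000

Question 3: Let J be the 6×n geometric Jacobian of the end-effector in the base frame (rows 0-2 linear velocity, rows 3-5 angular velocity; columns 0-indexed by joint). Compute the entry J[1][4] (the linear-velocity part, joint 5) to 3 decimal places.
axis z_4 = (0.0000,-0.0000,1.0000); lever o_n−o_4 = (3.0000,2.0000,3.0000)
cross product → J_v[:, 4] = (-2.0000,3.0000,0.0000)
J_ω[:, 4] = z_4
entry J[1][4] = 3.0000

3.000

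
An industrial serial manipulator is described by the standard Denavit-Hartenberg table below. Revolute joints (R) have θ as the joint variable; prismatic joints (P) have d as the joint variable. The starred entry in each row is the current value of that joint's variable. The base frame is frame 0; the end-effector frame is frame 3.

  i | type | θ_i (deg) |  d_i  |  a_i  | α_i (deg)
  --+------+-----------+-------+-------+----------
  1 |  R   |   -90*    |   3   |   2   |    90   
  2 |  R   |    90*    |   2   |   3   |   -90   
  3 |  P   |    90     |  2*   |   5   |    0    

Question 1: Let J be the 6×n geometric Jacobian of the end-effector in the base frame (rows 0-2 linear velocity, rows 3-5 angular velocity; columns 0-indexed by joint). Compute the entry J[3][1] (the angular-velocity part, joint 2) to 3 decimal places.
axis z_1 = (-1.0000,-0.0000,0.0000); lever o_n−o_1 = (3.0000,2.0000,3.0000)
cross product → J_v[:, 1] = (-0.0000,3.0000,-2.0000)
J_ω[:, 1] = z_1
entry J[3][1] = -1.0000

-1.000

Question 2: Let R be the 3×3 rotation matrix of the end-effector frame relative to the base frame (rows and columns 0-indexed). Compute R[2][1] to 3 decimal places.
-1.000

End-effector y-axis (col 1 of R) = (0.0000,0.0000,-1.0000)
R[2][1] = -1.0000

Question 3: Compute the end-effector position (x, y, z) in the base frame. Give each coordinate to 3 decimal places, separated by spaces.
after link 1: o_1 = (0.0000, -2.0000, 3.0000)
after link 2: o_2 = (-2.0000, -2.0000, 6.0000)
after link 3: o_3 = (3.0000, 0.0000, 6.0000)

3.000 0.000 6.000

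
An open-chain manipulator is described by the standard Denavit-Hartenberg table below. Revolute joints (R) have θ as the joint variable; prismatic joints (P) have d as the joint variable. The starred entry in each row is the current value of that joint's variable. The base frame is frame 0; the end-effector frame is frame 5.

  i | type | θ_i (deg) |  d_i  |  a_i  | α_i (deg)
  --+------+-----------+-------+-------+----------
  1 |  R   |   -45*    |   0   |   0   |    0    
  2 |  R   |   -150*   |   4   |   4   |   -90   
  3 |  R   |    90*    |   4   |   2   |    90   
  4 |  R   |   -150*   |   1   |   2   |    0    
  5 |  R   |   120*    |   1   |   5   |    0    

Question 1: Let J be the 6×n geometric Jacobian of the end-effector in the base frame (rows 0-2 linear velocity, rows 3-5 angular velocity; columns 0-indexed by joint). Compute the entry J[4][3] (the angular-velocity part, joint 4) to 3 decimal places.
axis z_3 = (-0.9659,0.2588,0.0000); lever o_n−o_3 = (-1.0260,3.8984,-2.5981)
cross product → J_v[:, 3] = (-0.6724,-2.5095,-3.5000)
J_ω[:, 3] = z_3
entry J[4][3] = 0.2588

0.259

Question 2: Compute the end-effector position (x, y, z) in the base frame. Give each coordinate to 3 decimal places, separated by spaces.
-5.925 1.070 -0.598

after link 1: o_1 = (0.0000, 0.0000, 0.0000)
after link 2: o_2 = (-3.8637, 1.0353, 4.0000)
after link 3: o_3 = (-4.8990, -2.8284, 2.0000)
after link 4: o_4 = (-5.6061, -1.6037, 3.7321)
after link 5: o_5 = (-5.9250, 1.0700, -0.5981)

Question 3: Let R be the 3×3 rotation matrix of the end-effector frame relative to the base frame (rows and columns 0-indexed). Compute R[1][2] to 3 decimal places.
0.259

End-effector z-axis (col 2 of R) = (-0.9659,0.2588,0.0000)
R[1][2] = 0.2588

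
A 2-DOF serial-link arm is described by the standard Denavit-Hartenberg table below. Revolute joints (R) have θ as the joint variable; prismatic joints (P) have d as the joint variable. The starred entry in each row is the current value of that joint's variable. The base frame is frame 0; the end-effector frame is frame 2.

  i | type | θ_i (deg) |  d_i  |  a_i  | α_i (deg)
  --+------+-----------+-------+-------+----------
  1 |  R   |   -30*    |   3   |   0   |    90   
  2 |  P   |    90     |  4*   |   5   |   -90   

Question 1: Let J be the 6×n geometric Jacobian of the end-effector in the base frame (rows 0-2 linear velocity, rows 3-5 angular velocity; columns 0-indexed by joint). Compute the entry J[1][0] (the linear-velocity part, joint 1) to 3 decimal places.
axis z_0 = ẑ; lever o_n−o_0 = (-2.0000,-3.4641,8.0000)
cross product → J_v[:, 0] = (3.4641,-2.0000,0.0000)
J_ω[:, 0] = z_0
entry J[1][0] = -2.0000

-2.000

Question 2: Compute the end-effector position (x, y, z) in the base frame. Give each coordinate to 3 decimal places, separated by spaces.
-2.000 -3.464 8.000

after link 1: o_1 = (0.0000, 0.0000, 3.0000)
after link 2: o_2 = (-2.0000, -3.4641, 8.0000)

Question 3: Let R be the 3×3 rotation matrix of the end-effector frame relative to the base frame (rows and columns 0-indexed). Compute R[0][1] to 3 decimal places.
0.500

End-effector y-axis (col 1 of R) = (0.5000,0.8660,-0.0000)
R[0][1] = 0.5000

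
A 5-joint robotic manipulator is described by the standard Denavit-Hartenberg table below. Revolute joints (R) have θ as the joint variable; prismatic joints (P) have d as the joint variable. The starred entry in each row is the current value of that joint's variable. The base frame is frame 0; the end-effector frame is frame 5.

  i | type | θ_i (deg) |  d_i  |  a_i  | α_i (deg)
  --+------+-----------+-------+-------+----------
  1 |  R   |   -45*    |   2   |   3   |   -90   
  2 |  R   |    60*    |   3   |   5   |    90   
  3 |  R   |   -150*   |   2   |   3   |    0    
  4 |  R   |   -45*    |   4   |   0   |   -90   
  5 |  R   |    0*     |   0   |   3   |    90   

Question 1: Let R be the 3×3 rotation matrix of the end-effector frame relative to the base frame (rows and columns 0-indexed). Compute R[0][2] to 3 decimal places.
End-effector z-axis (col 2 of R) = (0.6124,-0.6124,0.5000)
R[0][2] = 0.6124

0.612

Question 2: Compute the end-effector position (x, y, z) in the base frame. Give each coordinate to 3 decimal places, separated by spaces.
after link 1: o_1 = (2.1213, -2.1213, 2.0000)
after link 2: o_2 = (6.0104, -1.7678, -2.3301)
after link 3: o_3 = (5.2559, -3.1346, 0.9199)
after link 4: o_4 = (7.7054, -5.5841, 2.9199)
after link 5: o_5 = (7.2299, -4.0105, 5.4294)

7.230 -4.011 5.429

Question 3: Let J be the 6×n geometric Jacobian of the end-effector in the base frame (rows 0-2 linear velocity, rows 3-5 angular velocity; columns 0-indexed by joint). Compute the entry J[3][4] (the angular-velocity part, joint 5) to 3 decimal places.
axis z_4 = (-0.7745,-0.5915,0.2241); lever o_n−o_4 = (-0.4755,1.5736,2.5095)
cross product → J_v[:, 4] = (-1.8371,1.8371,-1.5000)
J_ω[:, 4] = z_4
entry J[3][4] = -0.7745

-0.775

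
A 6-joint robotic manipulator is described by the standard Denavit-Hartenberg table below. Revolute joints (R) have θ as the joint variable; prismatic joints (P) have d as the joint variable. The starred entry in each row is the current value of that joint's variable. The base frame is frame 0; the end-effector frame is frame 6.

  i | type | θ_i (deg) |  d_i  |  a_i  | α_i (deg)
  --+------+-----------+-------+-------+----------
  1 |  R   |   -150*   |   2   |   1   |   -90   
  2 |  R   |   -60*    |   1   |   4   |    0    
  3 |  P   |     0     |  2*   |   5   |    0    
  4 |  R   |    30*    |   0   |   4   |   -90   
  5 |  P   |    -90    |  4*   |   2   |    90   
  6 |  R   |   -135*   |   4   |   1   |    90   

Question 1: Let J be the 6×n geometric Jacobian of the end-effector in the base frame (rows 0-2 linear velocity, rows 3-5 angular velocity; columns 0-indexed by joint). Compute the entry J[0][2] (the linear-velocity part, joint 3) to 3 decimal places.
0.500

prismatic axis z_2 = (0.5000,-0.8660,0.0000)
J_v[:, 2] = z_2; J_ω[:, 2] = (0,0,0)
entry J[0][2] = 0.5000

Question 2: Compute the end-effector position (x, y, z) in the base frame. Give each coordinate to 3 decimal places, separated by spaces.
after link 1: o_1 = (-0.8660, -0.5000, 2.0000)
after link 2: o_2 = (-2.0981, -2.3660, 5.4641)
after link 3: o_3 = (-3.2631, -5.3481, 9.7942)
after link 4: o_4 = (-6.2631, -7.0801, 11.7942)
after link 5: o_5 = (-6.9952, -9.8122, 8.3301)
after link 6: o_6 = (-4.0426, -7.2910, 6.9425)

-4.043 -7.291 6.942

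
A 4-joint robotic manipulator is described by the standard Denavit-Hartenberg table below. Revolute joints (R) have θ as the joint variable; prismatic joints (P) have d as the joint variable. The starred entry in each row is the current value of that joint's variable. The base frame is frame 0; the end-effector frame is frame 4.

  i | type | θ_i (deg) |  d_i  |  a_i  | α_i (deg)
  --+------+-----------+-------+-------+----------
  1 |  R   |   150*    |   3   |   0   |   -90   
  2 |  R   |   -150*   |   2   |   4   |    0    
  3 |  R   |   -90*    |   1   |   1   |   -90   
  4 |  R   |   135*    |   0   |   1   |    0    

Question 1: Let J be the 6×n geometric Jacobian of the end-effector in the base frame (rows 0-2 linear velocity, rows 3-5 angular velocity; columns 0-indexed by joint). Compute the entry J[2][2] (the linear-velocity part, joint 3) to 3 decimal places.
axis z_2 = (-0.5000,-0.8660,0.0000); lever o_n−o_2 = (-0.0196,-0.3269,-0.2537)
cross product → J_v[:, 2] = (0.2197,-0.1268,0.1464)
J_ω[:, 2] = z_2
entry J[2][2] = 0.1464

0.146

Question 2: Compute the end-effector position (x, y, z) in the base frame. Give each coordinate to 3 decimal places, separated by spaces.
after link 1: o_1 = (0.0000, 0.0000, 3.0000)
after link 2: o_2 = (2.0000, -3.4641, 5.0000)
after link 3: o_3 = (1.9330, -4.5801, 4.1340)
after link 4: o_4 = (1.9804, -3.7910, 4.7463)

1.980 -3.791 4.746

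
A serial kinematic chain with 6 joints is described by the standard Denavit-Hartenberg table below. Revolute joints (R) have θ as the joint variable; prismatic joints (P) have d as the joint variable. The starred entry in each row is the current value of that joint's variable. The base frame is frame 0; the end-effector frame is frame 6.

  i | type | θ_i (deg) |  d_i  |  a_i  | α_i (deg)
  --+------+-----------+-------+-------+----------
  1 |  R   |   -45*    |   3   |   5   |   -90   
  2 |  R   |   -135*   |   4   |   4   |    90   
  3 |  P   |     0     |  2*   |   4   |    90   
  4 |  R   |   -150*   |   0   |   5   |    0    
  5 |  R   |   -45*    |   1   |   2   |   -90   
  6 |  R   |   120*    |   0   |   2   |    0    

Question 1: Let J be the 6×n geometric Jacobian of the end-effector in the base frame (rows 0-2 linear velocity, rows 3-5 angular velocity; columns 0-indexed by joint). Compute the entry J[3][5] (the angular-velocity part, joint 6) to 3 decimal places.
axis z_5 = (0.6124,-0.6124,0.5000); lever o_n−o_5 = (0.8712,1.5783,0.8660)
cross product → J_v[:, 5] = (-1.3195,-0.0947,1.5000)
J_ω[:, 5] = z_5
entry J[3][5] = 0.6124

0.612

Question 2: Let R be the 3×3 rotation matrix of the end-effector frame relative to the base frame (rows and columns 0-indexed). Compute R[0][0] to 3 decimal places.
End-effector x-axis (col 0 of R) = (0.4356,0.7891,0.4330)
R[0][0] = 0.4356

0.436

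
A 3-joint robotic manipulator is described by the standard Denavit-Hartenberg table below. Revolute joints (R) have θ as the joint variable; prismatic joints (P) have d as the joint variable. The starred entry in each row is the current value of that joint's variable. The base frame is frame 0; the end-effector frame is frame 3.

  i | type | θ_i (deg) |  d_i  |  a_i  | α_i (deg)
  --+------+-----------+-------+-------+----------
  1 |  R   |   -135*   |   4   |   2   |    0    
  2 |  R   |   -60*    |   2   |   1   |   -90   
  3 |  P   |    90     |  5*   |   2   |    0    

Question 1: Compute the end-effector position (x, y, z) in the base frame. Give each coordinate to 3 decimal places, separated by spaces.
after link 1: o_1 = (-1.4142, -1.4142, 4.0000)
after link 2: o_2 = (-2.3801, -1.1554, 6.0000)
after link 3: o_3 = (-3.6742, -5.9850, 4.0000)

-3.674 -5.985 4.000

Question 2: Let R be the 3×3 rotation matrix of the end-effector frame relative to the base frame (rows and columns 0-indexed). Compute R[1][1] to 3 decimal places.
-0.259

End-effector y-axis (col 1 of R) = (0.9659,-0.2588,-0.0000)
R[1][1] = -0.2588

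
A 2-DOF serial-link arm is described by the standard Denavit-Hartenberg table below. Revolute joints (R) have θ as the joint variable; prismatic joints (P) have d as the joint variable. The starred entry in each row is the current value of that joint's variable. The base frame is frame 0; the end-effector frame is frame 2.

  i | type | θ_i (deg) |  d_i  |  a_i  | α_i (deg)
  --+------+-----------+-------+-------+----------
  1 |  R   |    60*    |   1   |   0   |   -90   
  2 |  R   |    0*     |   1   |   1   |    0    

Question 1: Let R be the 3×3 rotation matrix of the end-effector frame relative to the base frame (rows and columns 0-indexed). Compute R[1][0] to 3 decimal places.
0.866

End-effector x-axis (col 0 of R) = (0.5000,0.8660,0.0000)
R[1][0] = 0.8660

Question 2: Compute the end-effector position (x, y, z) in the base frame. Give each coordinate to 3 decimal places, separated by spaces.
-0.366 1.366 1.000

after link 1: o_1 = (0.0000, 0.0000, 1.0000)
after link 2: o_2 = (-0.3660, 1.3660, 1.0000)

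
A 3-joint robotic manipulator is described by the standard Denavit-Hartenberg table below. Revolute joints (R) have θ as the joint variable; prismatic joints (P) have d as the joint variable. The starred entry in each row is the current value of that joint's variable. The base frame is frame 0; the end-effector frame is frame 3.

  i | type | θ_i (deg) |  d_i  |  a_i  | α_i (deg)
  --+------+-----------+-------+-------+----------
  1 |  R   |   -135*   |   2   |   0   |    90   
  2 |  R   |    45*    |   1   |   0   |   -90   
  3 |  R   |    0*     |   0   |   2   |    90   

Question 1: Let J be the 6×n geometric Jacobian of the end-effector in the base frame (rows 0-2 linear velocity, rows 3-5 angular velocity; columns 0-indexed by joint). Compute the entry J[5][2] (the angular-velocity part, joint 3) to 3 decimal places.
0.707

axis z_2 = (0.5000,0.5000,0.7071); lever o_n−o_2 = (-1.0000,-1.0000,1.4142)
cross product → J_v[:, 2] = (1.4142,-1.4142,-0.0000)
J_ω[:, 2] = z_2
entry J[5][2] = 0.7071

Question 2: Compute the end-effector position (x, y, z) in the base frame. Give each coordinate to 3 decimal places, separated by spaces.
-1.707 -0.293 3.414

after link 1: o_1 = (0.0000, 0.0000, 2.0000)
after link 2: o_2 = (-0.7071, 0.7071, 2.0000)
after link 3: o_3 = (-1.7071, -0.2929, 3.4142)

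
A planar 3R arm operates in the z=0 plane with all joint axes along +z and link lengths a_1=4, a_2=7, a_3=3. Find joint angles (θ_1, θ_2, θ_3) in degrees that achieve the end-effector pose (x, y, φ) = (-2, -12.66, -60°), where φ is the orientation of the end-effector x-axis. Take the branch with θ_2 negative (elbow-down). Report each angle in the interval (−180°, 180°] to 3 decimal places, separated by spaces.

-89.994 -30.010 60.004

wrist centre = target − a_3·(cos φ, sin φ) = (-3.5000, -10.0619)
cos θ_2 = (113.4923−4²−7²)/(2·4·7) = 0.8659; θ_2 = -30.0105° (elbow-down)
β = atan2(-10.0619,-3.5000) = -109.1800°; ψ = atan2(-3.5011,10.0615) = -19.1863°
θ_1 = β − ψ = -89.9937°
θ_3 = φ − θ_1 − θ_2 = 60.0042° (wrapped to (-180°,180°])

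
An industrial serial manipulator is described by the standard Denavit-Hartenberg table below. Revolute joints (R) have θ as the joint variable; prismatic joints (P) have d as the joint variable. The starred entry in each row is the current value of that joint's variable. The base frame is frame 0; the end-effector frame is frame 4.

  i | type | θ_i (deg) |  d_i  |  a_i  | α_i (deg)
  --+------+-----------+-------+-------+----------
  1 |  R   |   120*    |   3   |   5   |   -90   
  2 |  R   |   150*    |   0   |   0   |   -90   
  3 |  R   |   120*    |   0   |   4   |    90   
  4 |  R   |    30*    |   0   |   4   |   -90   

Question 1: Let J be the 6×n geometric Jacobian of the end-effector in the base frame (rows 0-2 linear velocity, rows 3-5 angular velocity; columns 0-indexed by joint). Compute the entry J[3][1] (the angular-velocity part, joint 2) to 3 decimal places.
-0.866

axis z_1 = (-0.8660,-0.5000,0.0000); lever o_n−o_1 = (4.4821,5.1651,3.5981)
cross product → J_v[:, 1] = (-1.7990,3.1160,-2.2321)
J_ω[:, 1] = z_1
entry J[3][1] = -0.8660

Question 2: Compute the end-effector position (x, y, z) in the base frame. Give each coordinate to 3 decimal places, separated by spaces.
1.982 9.495 6.598

after link 1: o_1 = (-2.5000, 4.3301, 3.0000)
after link 2: o_2 = (-2.5000, 4.3301, 3.0000)
after link 3: o_3 = (-0.3660, 7.5622, 4.0000)
after link 4: o_4 = (1.9821, 9.4952, 6.5981)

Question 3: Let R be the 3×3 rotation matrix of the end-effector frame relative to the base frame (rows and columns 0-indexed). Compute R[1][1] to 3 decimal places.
End-effector y-axis (col 1 of R) = (-0.8080,0.3995,0.4330)
R[1][1] = 0.3995

0.400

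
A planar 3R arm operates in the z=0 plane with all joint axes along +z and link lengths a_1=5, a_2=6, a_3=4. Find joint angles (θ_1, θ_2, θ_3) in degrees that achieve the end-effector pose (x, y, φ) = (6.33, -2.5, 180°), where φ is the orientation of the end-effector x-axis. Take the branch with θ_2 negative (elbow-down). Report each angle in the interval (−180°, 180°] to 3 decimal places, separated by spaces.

wrist centre = target − a_3·(cos φ, sin φ) = (10.3300, -2.5000)
cos θ_2 = (112.9589−5²−6²)/(2·5·6) = 0.8660; θ_2 = -30.0050° (elbow-down)
β = atan2(-2.5000,10.3300) = -13.6048°; ψ = atan2(-3.0005,10.1959) = -16.3981°
θ_1 = β − ψ = 2.7934°
θ_3 = φ − θ_1 − θ_2 = -152.7884° (wrapped to (-180°,180°])

2.793 -30.005 -152.788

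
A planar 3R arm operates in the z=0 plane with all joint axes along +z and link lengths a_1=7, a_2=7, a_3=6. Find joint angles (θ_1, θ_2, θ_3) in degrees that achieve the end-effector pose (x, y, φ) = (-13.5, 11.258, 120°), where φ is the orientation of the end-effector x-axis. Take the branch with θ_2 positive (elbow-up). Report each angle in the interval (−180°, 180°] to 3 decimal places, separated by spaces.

120.000 60.003 -60.003

wrist centre = target − a_3·(cos φ, sin φ) = (-10.5000, 6.0618)
cos θ_2 = (146.9960−7²−7²)/(2·7·7) = 0.5000; θ_2 = 60.0027° (elbow-up)
β = atan2(6.0618,-10.5000) = 150.0014°; ψ = atan2(6.0623,10.4997) = 30.0014°
θ_1 = β − ψ = 120.0000°
θ_3 = φ − θ_1 − θ_2 = -60.0027° (wrapped to (-180°,180°])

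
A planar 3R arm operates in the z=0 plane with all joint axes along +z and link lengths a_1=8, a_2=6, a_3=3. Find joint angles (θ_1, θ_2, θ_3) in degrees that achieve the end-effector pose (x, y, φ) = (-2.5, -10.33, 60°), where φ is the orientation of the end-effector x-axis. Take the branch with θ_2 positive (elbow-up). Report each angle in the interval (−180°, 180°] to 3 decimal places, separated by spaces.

wrist centre = target − a_3·(cos φ, sin φ) = (-4.0000, -12.9281)
cos θ_2 = (183.1352−8²−6²)/(2·8·6) = 0.8660; θ_2 = 30.0039° (elbow-up)
β = atan2(-12.9281,-4.0000) = -107.1923°; ψ = atan2(3.0004,13.1959) = 12.8095°
θ_1 = β − ψ = -120.0018°
θ_3 = φ − θ_1 − θ_2 = 149.9979° (wrapped to (-180°,180°])

-120.002 30.004 149.998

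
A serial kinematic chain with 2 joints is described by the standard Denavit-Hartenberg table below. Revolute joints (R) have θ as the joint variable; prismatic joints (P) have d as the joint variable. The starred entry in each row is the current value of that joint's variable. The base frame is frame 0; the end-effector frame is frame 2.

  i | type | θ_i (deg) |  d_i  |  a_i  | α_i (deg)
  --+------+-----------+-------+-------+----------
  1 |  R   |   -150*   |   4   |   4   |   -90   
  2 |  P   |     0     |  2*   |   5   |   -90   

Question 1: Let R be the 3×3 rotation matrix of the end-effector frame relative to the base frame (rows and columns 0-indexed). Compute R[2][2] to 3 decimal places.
-1.000

End-effector z-axis (col 2 of R) = (0.0000,-0.0000,-1.0000)
R[2][2] = -1.0000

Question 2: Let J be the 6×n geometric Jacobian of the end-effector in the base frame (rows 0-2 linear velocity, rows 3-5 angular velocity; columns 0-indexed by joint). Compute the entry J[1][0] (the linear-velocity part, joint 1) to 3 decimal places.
axis z_0 = ẑ; lever o_n−o_0 = (-6.7942,-6.2321,4.0000)
cross product → J_v[:, 0] = (6.2321,-6.7942,0.0000)
J_ω[:, 0] = z_0
entry J[1][0] = -6.7942

-6.794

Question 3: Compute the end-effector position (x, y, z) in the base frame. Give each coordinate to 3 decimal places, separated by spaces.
after link 1: o_1 = (-3.4641, -2.0000, 4.0000)
after link 2: o_2 = (-6.7942, -6.2321, 4.0000)

-6.794 -6.232 4.000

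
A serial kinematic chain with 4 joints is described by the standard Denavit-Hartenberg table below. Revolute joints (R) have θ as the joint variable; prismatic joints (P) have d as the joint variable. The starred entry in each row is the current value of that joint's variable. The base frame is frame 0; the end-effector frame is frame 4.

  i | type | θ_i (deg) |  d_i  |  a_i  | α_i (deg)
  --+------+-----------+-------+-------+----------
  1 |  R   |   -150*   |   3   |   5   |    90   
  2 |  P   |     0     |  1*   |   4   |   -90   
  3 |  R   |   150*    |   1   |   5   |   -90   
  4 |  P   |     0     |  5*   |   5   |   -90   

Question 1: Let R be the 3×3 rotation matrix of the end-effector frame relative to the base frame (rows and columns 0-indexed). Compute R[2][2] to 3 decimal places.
-1.000

End-effector z-axis (col 2 of R) = (0.0000,0.0000,-1.0000)
R[2][2] = -1.0000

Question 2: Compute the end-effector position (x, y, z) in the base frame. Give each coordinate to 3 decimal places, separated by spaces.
after link 1: o_1 = (-4.3301, -2.5000, 3.0000)
after link 2: o_2 = (-8.2942, -3.6340, 3.0000)
after link 3: o_3 = (-3.2942, -3.6340, 4.0000)
after link 4: o_4 = (1.7058, 1.3660, 4.0000)

1.706 1.366 4.000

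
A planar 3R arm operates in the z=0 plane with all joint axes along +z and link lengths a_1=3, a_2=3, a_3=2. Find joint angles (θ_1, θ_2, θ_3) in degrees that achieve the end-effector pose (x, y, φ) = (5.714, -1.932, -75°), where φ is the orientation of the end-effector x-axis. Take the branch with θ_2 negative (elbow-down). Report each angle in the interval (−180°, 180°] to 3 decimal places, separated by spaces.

wrist centre = target − a_3·(cos φ, sin φ) = (5.1964, -0.0001)
cos θ_2 = (27.0022−3²−3²)/(2·3·3) = 0.5001; θ_2 = -59.9920° (elbow-down)
β = atan2(-0.0001,5.1964) = -0.0016°; ψ = atan2(-2.5979,4.5004) = -29.9960°
θ_1 = β − ψ = 29.9944°
θ_3 = φ − θ_1 − θ_2 = -45.0024° (wrapped to (-180°,180°])

29.994 -59.992 -45.002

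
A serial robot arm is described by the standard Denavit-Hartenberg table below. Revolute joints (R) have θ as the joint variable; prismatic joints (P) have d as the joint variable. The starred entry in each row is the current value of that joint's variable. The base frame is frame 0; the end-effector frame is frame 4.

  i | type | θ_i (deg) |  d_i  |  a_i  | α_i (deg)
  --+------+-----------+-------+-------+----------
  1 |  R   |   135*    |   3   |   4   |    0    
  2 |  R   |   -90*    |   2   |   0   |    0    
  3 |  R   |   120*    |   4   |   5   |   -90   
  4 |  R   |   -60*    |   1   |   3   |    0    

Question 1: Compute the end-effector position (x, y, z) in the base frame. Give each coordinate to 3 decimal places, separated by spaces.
after link 1: o_1 = (-2.8284, 2.8284, 3.0000)
after link 2: o_2 = (-2.8284, 2.8284, 5.0000)
after link 3: o_3 = (-7.6581, 4.1225, 9.0000)
after link 4: o_4 = (-9.3658, 3.5448, 11.5981)

-9.366 3.545 11.598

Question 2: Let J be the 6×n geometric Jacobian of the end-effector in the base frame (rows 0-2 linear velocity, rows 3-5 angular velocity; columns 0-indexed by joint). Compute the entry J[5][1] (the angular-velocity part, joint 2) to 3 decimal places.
1.000

axis z_1 = (0.0000,0.0000,1.0000); lever o_n−o_1 = (-6.5373,0.7164,8.5981)
cross product → J_v[:, 1] = (-0.7164,-6.5373,0.0000)
J_ω[:, 1] = z_1
entry J[5][1] = 1.0000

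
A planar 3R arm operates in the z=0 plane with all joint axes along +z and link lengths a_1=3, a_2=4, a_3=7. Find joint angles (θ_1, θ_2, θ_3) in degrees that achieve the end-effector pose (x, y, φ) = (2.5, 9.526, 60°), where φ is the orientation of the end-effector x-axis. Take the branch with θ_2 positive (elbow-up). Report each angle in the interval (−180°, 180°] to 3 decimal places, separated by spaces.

32.201 120.005 -92.207

wrist centre = target − a_3·(cos φ, sin φ) = (-1.0000, 3.4638)
cos θ_2 = (12.9981−3²−4²)/(2·3·4) = -0.5001; θ_2 = 120.0053° (elbow-up)
β = atan2(3.4638,-1.0000) = 106.1033°; ψ = atan2(3.4639,0.9997) = 73.9020°
θ_1 = β − ψ = 32.2014°
θ_3 = φ − θ_1 − θ_2 = -92.2067° (wrapped to (-180°,180°])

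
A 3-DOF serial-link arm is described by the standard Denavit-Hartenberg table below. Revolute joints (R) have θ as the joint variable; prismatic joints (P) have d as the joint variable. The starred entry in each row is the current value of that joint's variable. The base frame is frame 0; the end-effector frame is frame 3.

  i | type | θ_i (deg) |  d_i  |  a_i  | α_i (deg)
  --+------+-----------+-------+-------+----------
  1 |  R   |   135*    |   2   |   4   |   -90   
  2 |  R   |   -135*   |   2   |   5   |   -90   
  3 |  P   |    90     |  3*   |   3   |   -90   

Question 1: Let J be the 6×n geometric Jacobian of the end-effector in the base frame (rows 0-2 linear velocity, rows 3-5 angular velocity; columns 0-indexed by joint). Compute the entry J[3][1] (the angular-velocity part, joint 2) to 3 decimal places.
-0.707

axis z_1 = (-0.7071,-0.7071,0.0000); lever o_n−o_1 = (1.7071,-0.2929,5.6569)
cross product → J_v[:, 1] = (-4.0000,4.0000,1.4142)
J_ω[:, 1] = z_1
entry J[3][1] = -0.7071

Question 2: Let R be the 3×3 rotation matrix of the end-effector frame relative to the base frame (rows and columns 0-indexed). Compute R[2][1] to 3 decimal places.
-0.707

End-effector y-axis (col 1 of R) = (0.5000,-0.5000,-0.7071)
R[2][1] = -0.7071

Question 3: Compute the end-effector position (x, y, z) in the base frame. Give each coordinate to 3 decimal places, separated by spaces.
-1.121 2.536 7.657

after link 1: o_1 = (-2.8284, 2.8284, 2.0000)
after link 2: o_2 = (-1.7426, -1.0858, 5.5355)
after link 3: o_3 = (-1.1213, 2.5355, 7.6569)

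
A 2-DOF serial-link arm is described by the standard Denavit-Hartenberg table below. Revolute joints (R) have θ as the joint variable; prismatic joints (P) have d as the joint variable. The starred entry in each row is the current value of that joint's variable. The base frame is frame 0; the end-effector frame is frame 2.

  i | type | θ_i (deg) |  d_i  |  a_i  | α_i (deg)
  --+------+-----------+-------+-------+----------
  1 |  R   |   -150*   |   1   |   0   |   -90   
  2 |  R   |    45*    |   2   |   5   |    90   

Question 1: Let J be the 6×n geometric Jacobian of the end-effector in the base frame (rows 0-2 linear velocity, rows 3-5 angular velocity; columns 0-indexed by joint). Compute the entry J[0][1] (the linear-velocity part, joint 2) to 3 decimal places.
3.062

axis z_1 = (0.5000,-0.8660,0.0000); lever o_n−o_1 = (-2.0619,-3.4998,-3.5355)
cross product → J_v[:, 1] = (3.0619,1.7678,-3.5355)
J_ω[:, 1] = z_1
entry J[0][1] = 3.0619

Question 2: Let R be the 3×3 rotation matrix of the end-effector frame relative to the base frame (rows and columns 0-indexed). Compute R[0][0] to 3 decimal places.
End-effector x-axis (col 0 of R) = (-0.6124,-0.3536,-0.7071)
R[0][0] = -0.6124

-0.612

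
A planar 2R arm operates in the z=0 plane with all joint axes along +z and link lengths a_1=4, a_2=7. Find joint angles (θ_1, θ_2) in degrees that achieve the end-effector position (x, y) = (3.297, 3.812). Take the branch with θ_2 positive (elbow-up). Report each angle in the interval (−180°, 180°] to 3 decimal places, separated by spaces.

-51.719 135.001

cos θ_2 = (25.4016−4²−7²)/(2·4·7) = -0.7071; θ_2 = 135.0007° (elbow-up)
β = atan2(3.8120,3.2970) = 49.1435°; ψ = atan2(4.9497,-0.9498) = 100.8626°
θ_1 = β − ψ = -51.7191°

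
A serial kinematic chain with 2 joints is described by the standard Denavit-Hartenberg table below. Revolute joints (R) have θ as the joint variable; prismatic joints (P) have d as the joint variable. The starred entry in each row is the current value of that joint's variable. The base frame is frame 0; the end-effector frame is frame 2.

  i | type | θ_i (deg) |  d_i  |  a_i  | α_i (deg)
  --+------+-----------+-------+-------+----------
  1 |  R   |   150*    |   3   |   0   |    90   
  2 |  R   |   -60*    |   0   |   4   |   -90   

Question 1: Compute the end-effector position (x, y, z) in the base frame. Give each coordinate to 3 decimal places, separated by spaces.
-1.732 1.000 -0.464

after link 1: o_1 = (0.0000, 0.0000, 3.0000)
after link 2: o_2 = (-1.7321, 1.0000, -0.4641)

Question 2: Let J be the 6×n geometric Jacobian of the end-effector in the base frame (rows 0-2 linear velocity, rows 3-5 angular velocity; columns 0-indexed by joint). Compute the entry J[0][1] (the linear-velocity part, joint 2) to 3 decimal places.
-3.000

axis z_1 = (0.5000,0.8660,0.0000); lever o_n−o_1 = (-1.7321,1.0000,-3.4641)
cross product → J_v[:, 1] = (-3.0000,1.7321,2.0000)
J_ω[:, 1] = z_1
entry J[0][1] = -3.0000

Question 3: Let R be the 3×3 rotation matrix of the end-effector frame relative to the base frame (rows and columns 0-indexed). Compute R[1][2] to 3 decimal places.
0.433

End-effector z-axis (col 2 of R) = (-0.7500,0.4330,0.5000)
R[1][2] = 0.4330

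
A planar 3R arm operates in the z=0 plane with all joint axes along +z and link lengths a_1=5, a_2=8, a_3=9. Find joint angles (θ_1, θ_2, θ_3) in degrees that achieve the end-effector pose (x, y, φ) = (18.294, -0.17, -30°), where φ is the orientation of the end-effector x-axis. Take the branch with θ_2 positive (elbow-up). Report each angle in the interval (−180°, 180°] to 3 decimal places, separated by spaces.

-15.182 60.005 -74.823

wrist centre = target − a_3·(cos φ, sin φ) = (10.4998, 4.3300)
cos θ_2 = (128.9941−5²−8²)/(2·5·8) = 0.4999; θ_2 = 60.0049° (elbow-up)
β = atan2(4.3300,10.4998) = 22.4108°; ψ = atan2(6.9285,8.9994) = 37.5923°
θ_1 = β − ψ = -15.1815°
θ_3 = φ − θ_1 − θ_2 = -74.8234° (wrapped to (-180°,180°])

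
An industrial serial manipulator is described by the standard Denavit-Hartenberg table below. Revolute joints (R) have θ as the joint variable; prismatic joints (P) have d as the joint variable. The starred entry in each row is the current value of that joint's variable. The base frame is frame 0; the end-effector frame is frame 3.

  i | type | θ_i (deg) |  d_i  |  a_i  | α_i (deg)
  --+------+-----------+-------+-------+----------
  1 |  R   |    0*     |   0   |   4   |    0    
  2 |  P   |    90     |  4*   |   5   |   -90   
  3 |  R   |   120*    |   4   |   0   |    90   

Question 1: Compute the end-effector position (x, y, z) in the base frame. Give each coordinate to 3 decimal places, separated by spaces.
0.000 5.000 4.000

after link 1: o_1 = (4.0000, 0.0000, 0.0000)
after link 2: o_2 = (4.0000, 5.0000, 4.0000)
after link 3: o_3 = (0.0000, 5.0000, 4.0000)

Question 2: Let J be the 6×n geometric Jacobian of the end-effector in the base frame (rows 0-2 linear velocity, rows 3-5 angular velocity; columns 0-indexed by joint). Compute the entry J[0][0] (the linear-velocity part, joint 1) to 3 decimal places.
axis z_0 = ẑ; lever o_n−o_0 = (0.0000,5.0000,4.0000)
cross product → J_v[:, 0] = (-5.0000,0.0000,0.0000)
J_ω[:, 0] = z_0
entry J[0][0] = -5.0000

-5.000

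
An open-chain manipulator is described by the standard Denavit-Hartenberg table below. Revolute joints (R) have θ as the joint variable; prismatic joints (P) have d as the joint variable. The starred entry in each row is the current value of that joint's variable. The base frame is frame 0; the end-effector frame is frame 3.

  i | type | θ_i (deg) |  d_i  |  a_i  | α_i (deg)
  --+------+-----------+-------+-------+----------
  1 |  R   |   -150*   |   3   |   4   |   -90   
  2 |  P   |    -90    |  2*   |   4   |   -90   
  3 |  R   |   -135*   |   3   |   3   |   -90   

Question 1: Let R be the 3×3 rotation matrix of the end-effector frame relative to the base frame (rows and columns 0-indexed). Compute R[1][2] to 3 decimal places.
-0.612

End-effector z-axis (col 2 of R) = (0.3536,-0.6124,0.7071)
R[1][2] = -0.6124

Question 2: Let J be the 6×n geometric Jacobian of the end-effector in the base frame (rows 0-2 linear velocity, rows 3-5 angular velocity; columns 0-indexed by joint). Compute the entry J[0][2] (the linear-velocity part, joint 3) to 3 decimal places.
axis z_2 = (-0.8660,-0.5000,-0.0000); lever o_n−o_2 = (-1.5374,-3.3371,-2.1213)
cross product → J_v[:, 2] = (1.0607,-1.8371,2.1213)
J_ω[:, 2] = z_2
entry J[0][2] = 1.0607

1.061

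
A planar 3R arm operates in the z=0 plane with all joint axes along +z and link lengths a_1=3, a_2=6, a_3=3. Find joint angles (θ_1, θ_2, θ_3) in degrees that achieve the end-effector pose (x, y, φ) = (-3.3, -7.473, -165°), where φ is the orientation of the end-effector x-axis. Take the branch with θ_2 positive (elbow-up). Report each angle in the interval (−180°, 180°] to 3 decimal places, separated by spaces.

wrist centre = target − a_3·(cos φ, sin φ) = (-0.4022, -6.6965)
cos θ_2 = (45.0055−3²−6²)/(2·3·6) = 0.0002; θ_2 = 89.9913° (elbow-up)
β = atan2(-6.6965,-0.4022) = -93.4373°; ψ = atan2(6.0000,3.0009) = 63.4280°
θ_1 = β − ψ = -156.8653°
θ_3 = φ − θ_1 − θ_2 = -98.1260° (wrapped to (-180°,180°])

-156.865 89.991 -98.126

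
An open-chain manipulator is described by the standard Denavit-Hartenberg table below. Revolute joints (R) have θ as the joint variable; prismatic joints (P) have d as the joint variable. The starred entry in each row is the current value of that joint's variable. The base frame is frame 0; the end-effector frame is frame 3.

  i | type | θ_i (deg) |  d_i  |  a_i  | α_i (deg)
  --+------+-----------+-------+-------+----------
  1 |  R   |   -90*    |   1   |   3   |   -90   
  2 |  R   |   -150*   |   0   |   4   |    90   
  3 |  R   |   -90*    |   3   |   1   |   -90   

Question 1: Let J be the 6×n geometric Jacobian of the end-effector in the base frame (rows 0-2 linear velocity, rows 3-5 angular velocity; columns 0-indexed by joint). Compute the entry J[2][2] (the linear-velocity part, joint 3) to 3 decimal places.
0.500

axis z_2 = (0.0000,0.5000,-0.8660); lever o_n−o_2 = (-1.0000,1.5000,-2.5981)
cross product → J_v[:, 2] = (0.0000,0.8660,0.5000)
J_ω[:, 2] = z_2
entry J[2][2] = 0.5000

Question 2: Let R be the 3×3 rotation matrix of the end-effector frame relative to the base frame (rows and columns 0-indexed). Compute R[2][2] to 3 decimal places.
0.500

End-effector z-axis (col 2 of R) = (-0.0000,0.8660,0.5000)
R[2][2] = 0.5000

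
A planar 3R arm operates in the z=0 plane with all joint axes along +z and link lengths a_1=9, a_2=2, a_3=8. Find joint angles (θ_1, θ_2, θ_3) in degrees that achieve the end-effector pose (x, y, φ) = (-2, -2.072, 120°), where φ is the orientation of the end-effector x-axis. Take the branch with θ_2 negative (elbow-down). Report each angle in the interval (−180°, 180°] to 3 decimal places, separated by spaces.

-64.943 -89.994 -85.063

wrist centre = target − a_3·(cos φ, sin φ) = (2.0000, -9.0002)
cos θ_2 = (85.0037−9²−2²)/(2·9·2) = 0.0001; θ_2 = -89.9942° (elbow-down)
β = atan2(-9.0002,2.0000) = -77.4715°; ψ = atan2(-2.0000,9.0002) = -12.5285°
θ_1 = β − ψ = -64.9429°
θ_3 = φ − θ_1 − θ_2 = -85.0629° (wrapped to (-180°,180°])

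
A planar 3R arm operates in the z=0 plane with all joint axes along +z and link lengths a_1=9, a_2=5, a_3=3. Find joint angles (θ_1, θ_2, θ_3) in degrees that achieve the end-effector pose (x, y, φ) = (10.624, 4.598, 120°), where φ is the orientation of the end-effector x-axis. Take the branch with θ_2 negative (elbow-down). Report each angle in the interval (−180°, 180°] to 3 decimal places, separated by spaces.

wrist centre = target − a_3·(cos φ, sin φ) = (12.1240, 1.9999)
cos θ_2 = (150.9911−9²−5²)/(2·9·5) = 0.4999; θ_2 = -60.0066° (elbow-down)
β = atan2(1.9999,12.1240) = 9.3669°; ψ = atan2(-4.3304,11.4995) = -20.6351°
θ_1 = β − ψ = 30.0020°
θ_3 = φ − θ_1 − θ_2 = 150.0046° (wrapped to (-180°,180°])

30.002 -60.007 150.005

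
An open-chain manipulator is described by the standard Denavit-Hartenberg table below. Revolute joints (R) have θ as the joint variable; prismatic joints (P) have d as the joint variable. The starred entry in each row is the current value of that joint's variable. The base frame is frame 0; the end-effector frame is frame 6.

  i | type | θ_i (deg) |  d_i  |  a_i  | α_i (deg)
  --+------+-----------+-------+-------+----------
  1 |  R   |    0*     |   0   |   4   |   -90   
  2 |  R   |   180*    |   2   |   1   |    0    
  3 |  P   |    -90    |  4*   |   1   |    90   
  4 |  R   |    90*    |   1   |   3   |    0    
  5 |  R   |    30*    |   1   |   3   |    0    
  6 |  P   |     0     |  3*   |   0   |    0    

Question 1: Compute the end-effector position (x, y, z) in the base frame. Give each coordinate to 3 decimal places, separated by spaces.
8.000 11.598 0.500

after link 1: o_1 = (4.0000, 0.0000, 0.0000)
after link 2: o_2 = (3.0000, 2.0000, 0.0000)
after link 3: o_3 = (3.0000, 6.0000, -1.0000)
after link 4: o_4 = (4.0000, 9.0000, -1.0000)
after link 5: o_5 = (5.0000, 11.5981, 0.5000)
after link 6: o_6 = (8.0000, 11.5981, 0.5000)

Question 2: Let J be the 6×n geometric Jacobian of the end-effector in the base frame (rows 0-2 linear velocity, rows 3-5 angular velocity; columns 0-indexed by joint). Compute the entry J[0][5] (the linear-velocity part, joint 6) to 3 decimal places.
1.000

prismatic axis z_5 = (1.0000,0.0000,0.0000)
J_v[:, 5] = z_5; J_ω[:, 5] = (0,0,0)
entry J[0][5] = 1.0000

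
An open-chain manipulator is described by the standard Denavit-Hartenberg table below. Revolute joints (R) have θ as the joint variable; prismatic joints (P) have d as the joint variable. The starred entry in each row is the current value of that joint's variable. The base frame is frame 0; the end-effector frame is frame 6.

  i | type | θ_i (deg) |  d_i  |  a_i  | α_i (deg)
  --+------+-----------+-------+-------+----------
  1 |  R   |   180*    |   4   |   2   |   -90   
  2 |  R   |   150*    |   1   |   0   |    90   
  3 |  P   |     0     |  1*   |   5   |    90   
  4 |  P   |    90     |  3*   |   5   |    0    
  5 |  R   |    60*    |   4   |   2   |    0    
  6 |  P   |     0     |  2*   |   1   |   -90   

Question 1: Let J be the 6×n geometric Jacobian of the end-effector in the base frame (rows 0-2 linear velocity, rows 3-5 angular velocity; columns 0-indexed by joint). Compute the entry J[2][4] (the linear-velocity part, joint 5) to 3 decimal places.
axis z_4 = (0.0000,1.0000,-0.0000); lever o_n−o_4 = (-3.0000,6.0000,-0.0000)
cross product → J_v[:, 4] = (-0.0000,0.0000,3.0000)
J_ω[:, 4] = z_4
entry J[2][4] = 3.0000

3.000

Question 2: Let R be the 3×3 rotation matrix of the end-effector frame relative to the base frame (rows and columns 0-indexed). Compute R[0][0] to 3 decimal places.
End-effector x-axis (col 0 of R) = (-1.0000,0.0000,-0.0000)
R[0][0] = -1.0000

-1.000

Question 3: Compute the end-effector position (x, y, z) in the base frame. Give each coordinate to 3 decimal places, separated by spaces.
-3.670 8.000 -3.696

after link 1: o_1 = (-2.0000, 0.0000, 4.0000)
after link 2: o_2 = (-2.0000, -1.0000, 4.0000)
after link 3: o_3 = (1.8301, -1.0000, 0.6340)
after link 4: o_4 = (-0.6699, 2.0000, -3.6962)
after link 5: o_5 = (-2.6699, 6.0000, -3.6962)
after link 6: o_6 = (-3.6699, 8.0000, -3.6962)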